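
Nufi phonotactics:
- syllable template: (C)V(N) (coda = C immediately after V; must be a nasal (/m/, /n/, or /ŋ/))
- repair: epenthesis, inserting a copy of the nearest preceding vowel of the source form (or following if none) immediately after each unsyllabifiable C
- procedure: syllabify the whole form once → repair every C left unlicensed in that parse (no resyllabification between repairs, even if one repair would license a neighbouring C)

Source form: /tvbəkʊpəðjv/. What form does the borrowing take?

The consonants /t/, /v/, /ð/, /j/, /v/ cannot be parsed into a legal (C)V(N) syllable (only a nasal (/m/, /n/, or /ŋ/) is licensed in coda position; onsets are limited to one consonant).
Epenthesis after each stranded consonant: /t/ → /tə/, /v/ → /və/, /ð/ → /ðə/, /j/ → /jə/, /v/ → /və/.

təvəbəkʊpəðəjəvə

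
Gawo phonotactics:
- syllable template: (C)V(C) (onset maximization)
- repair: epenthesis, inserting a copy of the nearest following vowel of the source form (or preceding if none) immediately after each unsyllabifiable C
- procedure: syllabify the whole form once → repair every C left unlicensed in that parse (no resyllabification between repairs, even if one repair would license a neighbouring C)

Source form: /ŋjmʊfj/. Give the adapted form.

ŋʊjʊmʊfjʊ

Under (C)V(C), the unsyllabifiable consonants are /ŋ/, /j/, /j/ (at most one coda consonant is licensed; onsets are limited to one consonant).
Epenthesis after each stranded consonant: /ŋ/ → /ŋʊ/, /j/ → /jʊ/, /j/ → /jʊ/.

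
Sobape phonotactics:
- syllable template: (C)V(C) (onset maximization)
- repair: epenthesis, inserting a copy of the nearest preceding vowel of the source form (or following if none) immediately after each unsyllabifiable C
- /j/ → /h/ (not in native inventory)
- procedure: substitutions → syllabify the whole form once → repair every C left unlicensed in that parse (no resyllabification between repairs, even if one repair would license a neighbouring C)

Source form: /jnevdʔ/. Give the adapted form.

henevdeʔe

Substitution: /j/ → /h/, giving /hnevdʔ/.
Syllabifying with onset maximization leaves /h/, /d/, /ʔ/ stranded (at most one coda consonant is licensed; onsets are limited to one consonant).
Inserting the epenthetic vowel yields /h/ → /he/, /d/ → /de/, /ʔ/ → /ʔe/.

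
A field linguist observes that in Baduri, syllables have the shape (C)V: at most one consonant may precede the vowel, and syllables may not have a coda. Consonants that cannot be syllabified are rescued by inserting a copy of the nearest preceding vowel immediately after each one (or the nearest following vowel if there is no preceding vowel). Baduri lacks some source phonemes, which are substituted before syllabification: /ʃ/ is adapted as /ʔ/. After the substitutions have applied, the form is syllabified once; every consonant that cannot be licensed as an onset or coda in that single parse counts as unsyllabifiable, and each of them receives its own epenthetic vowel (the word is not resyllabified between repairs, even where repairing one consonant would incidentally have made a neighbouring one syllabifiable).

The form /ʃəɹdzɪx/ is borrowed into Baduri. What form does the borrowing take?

Substitution: /ʃ/ → /ʔ/, giving /ʔəɹdzɪx/.
Syllabifying with onset maximization leaves /ɹ/, /d/, /x/ stranded (no codas are permitted; onsets are limited to one consonant).
Inserting the epenthetic vowel yields /ɹ/ → /ɹə/, /d/ → /də/, /x/ → /xɪ/.

ʔəɹədəzɪxɪ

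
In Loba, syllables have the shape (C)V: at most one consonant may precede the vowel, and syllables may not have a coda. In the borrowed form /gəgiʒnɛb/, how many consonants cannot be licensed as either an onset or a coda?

Under (C)V, the unsyllabifiable consonants are /ʒ/, /b/ (no codas are permitted; onsets are limited to one consonant).

2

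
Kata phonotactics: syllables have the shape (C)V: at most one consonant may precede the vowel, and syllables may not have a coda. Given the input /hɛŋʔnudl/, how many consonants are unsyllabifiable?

Syllabifying with onset maximization leaves /ŋ/, /ʔ/, /d/, /l/ stranded (no codas are permitted; onsets are limited to one consonant).

4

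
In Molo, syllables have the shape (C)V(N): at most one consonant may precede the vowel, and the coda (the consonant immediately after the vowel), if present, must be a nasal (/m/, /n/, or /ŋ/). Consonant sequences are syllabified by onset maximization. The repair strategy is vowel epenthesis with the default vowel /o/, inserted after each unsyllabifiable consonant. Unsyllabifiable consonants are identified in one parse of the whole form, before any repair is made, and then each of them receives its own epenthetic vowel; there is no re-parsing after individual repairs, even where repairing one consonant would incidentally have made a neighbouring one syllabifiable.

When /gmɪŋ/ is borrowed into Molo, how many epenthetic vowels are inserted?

The unsyllabifiable consonants are /g/; each receives one epenthetic vowel.

1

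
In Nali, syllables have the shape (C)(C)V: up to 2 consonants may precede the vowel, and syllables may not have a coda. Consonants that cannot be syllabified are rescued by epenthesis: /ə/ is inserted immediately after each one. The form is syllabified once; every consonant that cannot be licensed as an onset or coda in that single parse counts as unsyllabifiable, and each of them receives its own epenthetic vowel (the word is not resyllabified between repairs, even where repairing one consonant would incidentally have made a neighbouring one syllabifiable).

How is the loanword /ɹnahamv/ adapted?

Under (C)(C)V, the unsyllabifiable consonants are /m/, /v/ (no codas are permitted; onsets may contain at most 2 consonants).
Epenthesis after each stranded consonant: /m/ → /mə/, /v/ → /və/.

ɹnahaməvə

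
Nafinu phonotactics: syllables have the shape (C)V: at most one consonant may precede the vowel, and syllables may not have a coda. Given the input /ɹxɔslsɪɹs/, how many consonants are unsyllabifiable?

Under (C)V, the unsyllabifiable consonants are /ɹ/, /s/, /l/, /ɹ/, /s/ (no codas are permitted; onsets are limited to one consonant).

5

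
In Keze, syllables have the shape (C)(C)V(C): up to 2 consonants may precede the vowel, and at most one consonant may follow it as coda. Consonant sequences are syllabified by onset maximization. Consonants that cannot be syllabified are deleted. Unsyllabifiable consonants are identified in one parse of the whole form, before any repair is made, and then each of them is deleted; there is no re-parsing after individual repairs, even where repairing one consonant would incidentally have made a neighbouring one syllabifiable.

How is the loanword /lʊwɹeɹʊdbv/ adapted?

Syllabifying with onset maximization leaves /b/, /v/ stranded (at most one coda consonant is licensed; onsets may contain at most 2 consonants).
Deleting the stranded consonants removes /b/, /v/.

lʊwɹeɹʊd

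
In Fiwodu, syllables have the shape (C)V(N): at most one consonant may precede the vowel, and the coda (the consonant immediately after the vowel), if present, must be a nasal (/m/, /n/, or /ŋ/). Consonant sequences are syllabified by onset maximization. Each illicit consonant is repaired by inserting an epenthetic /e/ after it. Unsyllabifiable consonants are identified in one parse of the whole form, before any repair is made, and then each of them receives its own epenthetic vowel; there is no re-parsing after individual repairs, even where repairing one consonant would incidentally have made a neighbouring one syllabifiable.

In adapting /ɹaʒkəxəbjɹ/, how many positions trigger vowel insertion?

The unsyllabifiable consonants are /ʒ/, /b/, /j/, /ɹ/; each receives one epenthetic vowel.

4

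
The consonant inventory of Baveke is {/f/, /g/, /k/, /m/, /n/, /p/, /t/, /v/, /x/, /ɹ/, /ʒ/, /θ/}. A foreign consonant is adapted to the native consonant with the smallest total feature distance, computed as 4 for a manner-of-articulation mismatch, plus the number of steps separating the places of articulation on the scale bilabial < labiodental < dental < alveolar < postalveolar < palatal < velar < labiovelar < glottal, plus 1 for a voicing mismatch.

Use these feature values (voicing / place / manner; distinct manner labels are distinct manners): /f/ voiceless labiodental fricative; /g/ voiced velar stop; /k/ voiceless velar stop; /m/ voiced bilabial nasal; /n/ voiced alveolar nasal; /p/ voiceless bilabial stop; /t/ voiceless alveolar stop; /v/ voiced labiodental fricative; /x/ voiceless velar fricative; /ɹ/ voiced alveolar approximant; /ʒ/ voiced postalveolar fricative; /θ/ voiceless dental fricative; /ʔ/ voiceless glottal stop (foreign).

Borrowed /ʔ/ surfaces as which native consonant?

/k/ is closest: same manner (stop), place distance 2 (glottal→velar), same voicing; total 2. Next closest is /g/ at distance 3.

k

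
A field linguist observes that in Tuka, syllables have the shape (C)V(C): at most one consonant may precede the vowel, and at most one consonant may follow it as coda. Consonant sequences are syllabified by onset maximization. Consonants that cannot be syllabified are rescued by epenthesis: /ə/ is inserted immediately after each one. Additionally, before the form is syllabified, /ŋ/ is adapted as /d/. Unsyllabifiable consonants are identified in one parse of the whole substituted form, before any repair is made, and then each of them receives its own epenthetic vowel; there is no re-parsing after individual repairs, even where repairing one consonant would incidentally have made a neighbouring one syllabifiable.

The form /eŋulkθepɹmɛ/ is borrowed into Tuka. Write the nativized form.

Substitution: /ŋ/ → /d/, giving /edulkθepɹmɛ/.
The consonants /k/, /ɹ/ cannot be parsed into a legal (C)V(C) syllable (at most one coda consonant is licensed; onsets are limited to one consonant).
Inserting the epenthetic vowel yields /k/ → /kə/, /ɹ/ → /ɹə/.

edulkəθepɹəmɛ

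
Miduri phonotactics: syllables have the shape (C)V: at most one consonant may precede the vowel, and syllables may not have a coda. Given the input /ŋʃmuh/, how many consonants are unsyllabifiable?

3

Syllabifying with onset maximization leaves /ŋ/, /ʃ/, /h/ stranded (no codas are permitted; onsets are limited to one consonant).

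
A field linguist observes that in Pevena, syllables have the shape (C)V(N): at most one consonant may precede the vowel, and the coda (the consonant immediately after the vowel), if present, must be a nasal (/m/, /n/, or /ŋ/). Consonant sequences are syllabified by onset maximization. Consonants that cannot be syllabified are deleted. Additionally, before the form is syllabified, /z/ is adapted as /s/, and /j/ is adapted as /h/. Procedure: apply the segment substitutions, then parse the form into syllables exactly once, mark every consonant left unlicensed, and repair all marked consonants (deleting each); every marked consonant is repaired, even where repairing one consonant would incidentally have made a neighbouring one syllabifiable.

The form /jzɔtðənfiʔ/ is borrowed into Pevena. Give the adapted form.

Substitution: /j/ → /h/, /z/ → /s/, giving /hsɔtðənfiʔ/.
The consonants /h/, /t/, /ʔ/ cannot be parsed into a legal (C)V(N) syllable (only a nasal (/m/, /n/, or /ŋ/) is licensed in coda position; onsets are limited to one consonant).
Deleting the stranded consonants removes /h/, /t/, /ʔ/.

sɔðənfi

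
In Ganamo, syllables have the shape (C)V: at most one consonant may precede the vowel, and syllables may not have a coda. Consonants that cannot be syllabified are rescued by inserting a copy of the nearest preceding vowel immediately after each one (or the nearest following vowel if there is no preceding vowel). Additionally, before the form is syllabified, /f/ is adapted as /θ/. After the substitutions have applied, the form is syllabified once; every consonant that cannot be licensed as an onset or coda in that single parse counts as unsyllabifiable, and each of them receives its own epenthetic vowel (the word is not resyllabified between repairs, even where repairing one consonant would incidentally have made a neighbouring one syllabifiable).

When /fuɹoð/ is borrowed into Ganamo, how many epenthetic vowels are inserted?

1

After substitution the input is /θuɹoð/.
The unsyllabifiable consonants are /ð/; each receives one epenthetic vowel.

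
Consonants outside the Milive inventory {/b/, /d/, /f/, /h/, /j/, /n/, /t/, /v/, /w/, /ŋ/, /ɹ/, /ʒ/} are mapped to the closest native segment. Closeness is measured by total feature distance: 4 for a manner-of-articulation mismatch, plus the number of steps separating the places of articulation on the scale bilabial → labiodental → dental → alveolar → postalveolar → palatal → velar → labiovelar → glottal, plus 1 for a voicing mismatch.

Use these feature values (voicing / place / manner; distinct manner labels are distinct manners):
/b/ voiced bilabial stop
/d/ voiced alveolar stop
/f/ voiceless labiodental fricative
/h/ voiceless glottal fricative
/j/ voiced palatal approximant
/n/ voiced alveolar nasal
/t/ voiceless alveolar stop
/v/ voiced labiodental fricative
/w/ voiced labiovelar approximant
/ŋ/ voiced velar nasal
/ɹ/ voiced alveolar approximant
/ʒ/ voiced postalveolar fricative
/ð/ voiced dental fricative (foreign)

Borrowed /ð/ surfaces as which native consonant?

/v/ is closest: same manner (fricative), place distance 1 (dental→labiodental), same voicing; total 1. Next closest is /f/ at distance 2.

v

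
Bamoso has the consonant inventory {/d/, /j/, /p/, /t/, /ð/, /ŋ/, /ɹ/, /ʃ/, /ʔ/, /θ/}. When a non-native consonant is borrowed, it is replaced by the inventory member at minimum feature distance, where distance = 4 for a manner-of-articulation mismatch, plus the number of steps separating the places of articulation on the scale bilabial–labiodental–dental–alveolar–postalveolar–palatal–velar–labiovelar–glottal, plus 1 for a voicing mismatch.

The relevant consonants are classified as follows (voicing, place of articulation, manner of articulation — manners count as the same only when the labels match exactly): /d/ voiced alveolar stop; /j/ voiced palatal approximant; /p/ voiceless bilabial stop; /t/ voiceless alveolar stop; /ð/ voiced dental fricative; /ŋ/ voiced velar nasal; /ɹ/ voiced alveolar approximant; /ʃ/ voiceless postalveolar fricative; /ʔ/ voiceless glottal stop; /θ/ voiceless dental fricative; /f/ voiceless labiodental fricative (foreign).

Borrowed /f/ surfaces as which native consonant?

θ

/θ/ is closest: same manner (fricative), place distance 1 (labiodental→dental), same voicing; total 1. Next closest is /ð/ at distance 2.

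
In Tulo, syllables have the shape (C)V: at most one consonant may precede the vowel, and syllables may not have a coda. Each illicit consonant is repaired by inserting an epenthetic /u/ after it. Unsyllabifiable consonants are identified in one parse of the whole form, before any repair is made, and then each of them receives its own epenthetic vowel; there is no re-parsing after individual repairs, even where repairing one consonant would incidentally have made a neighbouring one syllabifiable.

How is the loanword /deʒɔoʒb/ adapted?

deʒɔoʒubu

Under (C)V, the unsyllabifiable consonants are /ʒ/, /b/ (no codas are permitted; onsets are limited to one consonant).
Each unlicensed consonant becomes the onset of a new syllable: /ʒ/ → /ʒu/, /b/ → /bu/.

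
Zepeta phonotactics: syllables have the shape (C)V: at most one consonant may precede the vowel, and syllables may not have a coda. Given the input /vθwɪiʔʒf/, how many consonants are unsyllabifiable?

5

Syllabifying with onset maximization leaves /v/, /θ/, /ʔ/, /ʒ/, /f/ stranded (no codas are permitted; onsets are limited to one consonant).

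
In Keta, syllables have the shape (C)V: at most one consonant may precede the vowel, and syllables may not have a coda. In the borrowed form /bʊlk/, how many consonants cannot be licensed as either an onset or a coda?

Syllabifying with onset maximization leaves /l/, /k/ stranded (no codas are permitted; onsets are limited to one consonant).

2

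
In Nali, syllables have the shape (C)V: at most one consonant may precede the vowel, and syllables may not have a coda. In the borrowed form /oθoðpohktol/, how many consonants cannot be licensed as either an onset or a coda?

4

Under (C)V, the unsyllabifiable consonants are /ð/, /h/, /k/, /l/ (no codas are permitted; onsets are limited to one consonant).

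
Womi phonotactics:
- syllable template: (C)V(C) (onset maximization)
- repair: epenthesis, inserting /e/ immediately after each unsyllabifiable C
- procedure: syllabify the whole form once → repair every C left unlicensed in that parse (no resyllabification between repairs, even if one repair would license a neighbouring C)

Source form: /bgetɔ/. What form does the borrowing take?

begetɔ

Syllabifying with onset maximization leaves /b/ stranded (at most one coda consonant is licensed; onsets are limited to one consonant).
Each unlicensed consonant becomes the onset of a new syllable: /b/ → /be/.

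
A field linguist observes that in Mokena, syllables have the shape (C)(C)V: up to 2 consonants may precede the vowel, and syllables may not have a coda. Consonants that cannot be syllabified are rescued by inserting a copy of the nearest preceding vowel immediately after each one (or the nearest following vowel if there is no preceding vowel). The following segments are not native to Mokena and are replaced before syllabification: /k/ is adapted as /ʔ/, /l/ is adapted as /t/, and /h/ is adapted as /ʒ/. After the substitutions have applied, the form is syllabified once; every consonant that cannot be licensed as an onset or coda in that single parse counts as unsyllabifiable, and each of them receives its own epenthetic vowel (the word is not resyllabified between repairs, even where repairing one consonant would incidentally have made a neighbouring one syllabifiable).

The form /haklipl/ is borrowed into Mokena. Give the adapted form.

ʒaʔtipiti

Substitution: /h/ → /ʒ/, /k/ → /ʔ/, /l/ → /t/, giving /ʒaʔtipt/.
The consonants /p/, /t/ cannot be parsed into a legal (C)(C)V syllable (no codas are permitted; onsets may contain at most 2 consonants).
Inserting the epenthetic vowel yields /p/ → /pi/, /t/ → /ti/.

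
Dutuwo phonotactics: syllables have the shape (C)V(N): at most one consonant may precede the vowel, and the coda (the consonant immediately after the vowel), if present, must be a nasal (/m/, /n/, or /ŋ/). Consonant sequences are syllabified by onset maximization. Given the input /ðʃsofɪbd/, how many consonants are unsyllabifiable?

The consonants /ð/, /ʃ/, /b/, /d/ cannot be parsed into a legal (C)V(N) syllable (only a nasal (/m/, /n/, or /ŋ/) is licensed in coda position; onsets are limited to one consonant).

4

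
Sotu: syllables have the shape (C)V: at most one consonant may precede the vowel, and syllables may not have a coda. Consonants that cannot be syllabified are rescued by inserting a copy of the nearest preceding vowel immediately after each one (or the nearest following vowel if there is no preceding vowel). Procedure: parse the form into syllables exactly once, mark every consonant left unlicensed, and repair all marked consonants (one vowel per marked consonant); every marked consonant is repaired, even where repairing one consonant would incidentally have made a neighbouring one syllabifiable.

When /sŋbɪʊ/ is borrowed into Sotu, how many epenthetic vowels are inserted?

2

The unsyllabifiable consonants are /s/, /ŋ/; each receives one epenthetic vowel.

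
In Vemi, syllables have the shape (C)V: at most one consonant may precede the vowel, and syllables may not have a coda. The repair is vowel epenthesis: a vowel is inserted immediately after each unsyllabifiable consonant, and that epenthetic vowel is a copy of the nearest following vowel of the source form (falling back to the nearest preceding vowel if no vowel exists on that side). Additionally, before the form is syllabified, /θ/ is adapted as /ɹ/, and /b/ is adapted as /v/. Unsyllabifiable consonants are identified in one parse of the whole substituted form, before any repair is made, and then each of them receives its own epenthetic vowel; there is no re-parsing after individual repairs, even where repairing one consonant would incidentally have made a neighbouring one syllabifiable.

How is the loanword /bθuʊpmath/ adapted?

vuɹuʊpamataha

Substitution: /b/ → /v/, /θ/ → /ɹ/, giving /vɹuʊpmath/.
Syllabifying with onset maximization leaves /v/, /p/, /t/, /h/ stranded (no codas are permitted; onsets are limited to one consonant).
Epenthesis after each stranded consonant: /v/ → /vu/, /p/ → /pa/, /t/ → /ta/, /h/ → /ha/.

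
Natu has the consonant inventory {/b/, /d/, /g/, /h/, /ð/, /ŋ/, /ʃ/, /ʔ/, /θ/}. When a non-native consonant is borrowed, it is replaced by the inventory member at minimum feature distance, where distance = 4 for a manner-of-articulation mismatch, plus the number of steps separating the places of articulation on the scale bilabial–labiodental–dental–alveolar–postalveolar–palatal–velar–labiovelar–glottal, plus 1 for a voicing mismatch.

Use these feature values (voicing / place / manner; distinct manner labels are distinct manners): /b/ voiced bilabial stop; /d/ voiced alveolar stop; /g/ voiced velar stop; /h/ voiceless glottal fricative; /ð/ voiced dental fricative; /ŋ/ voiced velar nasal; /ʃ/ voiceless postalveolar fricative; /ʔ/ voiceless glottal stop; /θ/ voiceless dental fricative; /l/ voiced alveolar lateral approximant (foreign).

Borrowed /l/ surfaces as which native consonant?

d

/d/ is closest: manner differs (lateral approximant→stop, +4), place distance 0 (alveolar→alveolar), same voicing; total 4. Next closest is /ð/ at distance 5.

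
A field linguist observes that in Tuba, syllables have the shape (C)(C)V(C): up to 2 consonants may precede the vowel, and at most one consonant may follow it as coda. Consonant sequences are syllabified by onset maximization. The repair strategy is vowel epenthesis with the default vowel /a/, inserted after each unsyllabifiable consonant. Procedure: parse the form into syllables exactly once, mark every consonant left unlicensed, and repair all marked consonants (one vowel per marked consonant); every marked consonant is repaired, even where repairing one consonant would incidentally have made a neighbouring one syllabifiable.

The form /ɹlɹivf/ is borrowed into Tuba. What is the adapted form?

ɹalɹivfa

Syllabifying with onset maximization leaves /ɹ/, /f/ stranded (at most one coda consonant is licensed; onsets may contain at most 2 consonants).
Epenthesis after each stranded consonant: /ɹ/ → /ɹa/, /f/ → /fa/.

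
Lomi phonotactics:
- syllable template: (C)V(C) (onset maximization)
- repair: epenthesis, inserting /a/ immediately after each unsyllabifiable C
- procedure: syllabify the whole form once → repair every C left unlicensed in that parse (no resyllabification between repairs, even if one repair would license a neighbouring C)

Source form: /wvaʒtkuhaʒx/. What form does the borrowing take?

wavaʒtakuhaʒxa

Syllabifying with onset maximization leaves /w/, /t/, /x/ stranded (at most one coda consonant is licensed; onsets are limited to one consonant).
Each unlicensed consonant becomes the onset of a new syllable: /w/ → /wa/, /t/ → /ta/, /x/ → /xa/.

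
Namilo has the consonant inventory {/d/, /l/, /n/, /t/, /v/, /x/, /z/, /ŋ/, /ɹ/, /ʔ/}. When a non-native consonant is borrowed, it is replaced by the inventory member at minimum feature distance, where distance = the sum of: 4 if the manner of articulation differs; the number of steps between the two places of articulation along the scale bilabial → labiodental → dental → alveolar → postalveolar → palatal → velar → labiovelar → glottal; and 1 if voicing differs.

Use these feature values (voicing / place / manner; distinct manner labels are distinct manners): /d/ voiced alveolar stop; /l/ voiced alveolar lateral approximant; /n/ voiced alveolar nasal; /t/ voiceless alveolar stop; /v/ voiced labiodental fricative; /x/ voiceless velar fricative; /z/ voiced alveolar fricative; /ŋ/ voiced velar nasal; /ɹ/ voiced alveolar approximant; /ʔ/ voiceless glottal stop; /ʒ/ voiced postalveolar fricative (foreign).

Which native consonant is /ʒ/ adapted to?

z

/z/ is closest: same manner (fricative), place distance 1 (postalveolar→alveolar), same voicing; total 1. Next closest is /v/ at distance 3.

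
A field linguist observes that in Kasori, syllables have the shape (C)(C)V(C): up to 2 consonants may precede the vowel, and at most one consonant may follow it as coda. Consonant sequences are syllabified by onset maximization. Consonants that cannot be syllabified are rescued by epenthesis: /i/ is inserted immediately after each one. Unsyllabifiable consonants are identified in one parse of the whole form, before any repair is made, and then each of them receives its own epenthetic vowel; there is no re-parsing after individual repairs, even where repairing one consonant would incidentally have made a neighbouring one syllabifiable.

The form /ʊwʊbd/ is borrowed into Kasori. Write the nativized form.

ʊwʊbdi

The consonants /d/ cannot be parsed into a legal (C)(C)V(C) syllable (at most one coda consonant is licensed; onsets may contain at most 2 consonants).
Each unlicensed consonant becomes the onset of a new syllable: /d/ → /di/.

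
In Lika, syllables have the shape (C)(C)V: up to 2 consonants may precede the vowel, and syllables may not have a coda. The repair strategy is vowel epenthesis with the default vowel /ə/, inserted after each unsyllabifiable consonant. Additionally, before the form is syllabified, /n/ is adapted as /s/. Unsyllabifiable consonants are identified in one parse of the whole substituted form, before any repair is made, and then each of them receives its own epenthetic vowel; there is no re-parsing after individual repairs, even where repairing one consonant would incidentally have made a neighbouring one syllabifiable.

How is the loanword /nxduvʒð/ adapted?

Substitution: /n/ → /s/, giving /sxduvʒð/.
The consonants /s/, /v/, /ʒ/, /ð/ cannot be parsed into a legal (C)(C)V syllable (no codas are permitted; onsets may contain at most 2 consonants).
Each unlicensed consonant becomes the onset of a new syllable: /s/ → /sə/, /v/ → /və/, /ʒ/ → /ʒə/, /ð/ → /ðə/.

səxduvəʒəðə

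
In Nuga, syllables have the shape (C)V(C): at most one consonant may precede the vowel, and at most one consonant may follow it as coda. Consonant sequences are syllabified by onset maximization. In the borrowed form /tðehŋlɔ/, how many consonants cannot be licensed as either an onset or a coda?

Syllabifying with onset maximization leaves /t/, /ŋ/ stranded (at most one coda consonant is licensed; onsets are limited to one consonant).

2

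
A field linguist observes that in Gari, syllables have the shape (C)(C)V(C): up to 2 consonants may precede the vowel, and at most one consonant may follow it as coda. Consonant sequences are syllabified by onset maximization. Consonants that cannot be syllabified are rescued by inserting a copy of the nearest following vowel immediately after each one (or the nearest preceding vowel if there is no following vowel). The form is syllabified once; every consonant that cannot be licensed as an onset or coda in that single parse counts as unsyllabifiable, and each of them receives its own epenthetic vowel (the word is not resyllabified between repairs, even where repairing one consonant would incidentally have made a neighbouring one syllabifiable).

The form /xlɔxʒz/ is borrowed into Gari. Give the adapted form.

xlɔxʒɔzɔ

The consonants /ʒ/, /z/ cannot be parsed into a legal (C)(C)V(C) syllable (at most one coda consonant is licensed; onsets may contain at most 2 consonants).
Epenthesis after each stranded consonant: /ʒ/ → /ʒɔ/, /z/ → /zɔ/.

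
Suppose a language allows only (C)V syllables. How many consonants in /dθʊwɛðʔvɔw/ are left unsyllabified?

4

Syllabifying with onset maximization leaves /d/, /ð/, /ʔ/, /w/ stranded (no codas are permitted; onsets are limited to one consonant).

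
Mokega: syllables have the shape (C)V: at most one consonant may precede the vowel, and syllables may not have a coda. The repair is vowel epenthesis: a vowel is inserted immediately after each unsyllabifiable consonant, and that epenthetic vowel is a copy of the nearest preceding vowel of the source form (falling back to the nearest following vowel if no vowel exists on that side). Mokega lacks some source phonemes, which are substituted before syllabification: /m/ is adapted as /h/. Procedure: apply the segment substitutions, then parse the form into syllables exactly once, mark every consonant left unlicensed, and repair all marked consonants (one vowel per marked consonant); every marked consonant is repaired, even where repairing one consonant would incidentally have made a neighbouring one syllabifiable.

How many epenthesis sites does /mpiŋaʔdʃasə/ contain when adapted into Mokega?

After substitution the input is /hpiŋaʔdʃasə/.
The unsyllabifiable consonants are /h/, /ʔ/, /d/; each receives one epenthetic vowel.

3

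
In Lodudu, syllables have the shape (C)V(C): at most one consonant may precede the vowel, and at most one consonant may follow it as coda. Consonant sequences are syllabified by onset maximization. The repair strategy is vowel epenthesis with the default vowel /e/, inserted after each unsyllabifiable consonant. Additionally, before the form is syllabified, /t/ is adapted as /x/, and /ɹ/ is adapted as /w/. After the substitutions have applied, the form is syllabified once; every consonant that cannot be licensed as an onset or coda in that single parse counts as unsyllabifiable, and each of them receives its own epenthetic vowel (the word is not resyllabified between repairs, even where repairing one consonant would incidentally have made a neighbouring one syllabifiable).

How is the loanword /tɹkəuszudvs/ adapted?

xewekəuszudvese

Substitution: /t/ → /x/, /ɹ/ → /w/, giving /xwkəuszudvs/.
Syllabifying with onset maximization leaves /x/, /w/, /v/, /s/ stranded (at most one coda consonant is licensed; onsets are limited to one consonant).
Inserting the epenthetic vowel yields /x/ → /xe/, /w/ → /we/, /v/ → /ve/, /s/ → /se/.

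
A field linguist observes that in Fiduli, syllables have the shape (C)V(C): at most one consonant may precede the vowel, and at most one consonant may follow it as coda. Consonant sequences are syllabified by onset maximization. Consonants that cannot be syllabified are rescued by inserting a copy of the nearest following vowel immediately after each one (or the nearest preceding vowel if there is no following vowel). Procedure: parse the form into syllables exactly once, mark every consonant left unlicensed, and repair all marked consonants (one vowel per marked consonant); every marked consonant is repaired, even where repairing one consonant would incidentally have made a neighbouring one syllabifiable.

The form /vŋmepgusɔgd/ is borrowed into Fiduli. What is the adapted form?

veŋemepgusɔgdɔ

The consonants /v/, /ŋ/, /d/ cannot be parsed into a legal (C)V(C) syllable (at most one coda consonant is licensed; onsets are limited to one consonant).
Epenthesis after each stranded consonant: /v/ → /ve/, /ŋ/ → /ŋe/, /d/ → /dɔ/.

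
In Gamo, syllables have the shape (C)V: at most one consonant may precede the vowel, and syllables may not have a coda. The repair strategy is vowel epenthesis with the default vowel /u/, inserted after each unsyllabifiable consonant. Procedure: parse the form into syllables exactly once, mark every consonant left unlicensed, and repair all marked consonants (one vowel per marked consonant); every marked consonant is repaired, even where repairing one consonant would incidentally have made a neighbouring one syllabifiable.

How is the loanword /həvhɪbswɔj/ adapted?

Under (C)V, the unsyllabifiable consonants are /v/, /b/, /s/, /j/ (no codas are permitted; onsets are limited to one consonant).
Inserting the epenthetic vowel yields /v/ → /vu/, /b/ → /bu/, /s/ → /su/, /j/ → /ju/.

həvuhɪbusuwɔju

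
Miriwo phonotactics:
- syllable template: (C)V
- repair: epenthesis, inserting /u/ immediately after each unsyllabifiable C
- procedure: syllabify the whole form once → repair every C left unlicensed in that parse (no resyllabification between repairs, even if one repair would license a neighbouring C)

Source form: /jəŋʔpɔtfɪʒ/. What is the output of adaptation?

jəŋuʔupɔtufɪʒu

The consonants /ŋ/, /ʔ/, /t/, /ʒ/ cannot be parsed into a legal (C)V syllable (no codas are permitted; onsets are limited to one consonant).
Inserting the epenthetic vowel yields /ŋ/ → /ŋu/, /ʔ/ → /ʔu/, /t/ → /tu/, /ʒ/ → /ʒu/.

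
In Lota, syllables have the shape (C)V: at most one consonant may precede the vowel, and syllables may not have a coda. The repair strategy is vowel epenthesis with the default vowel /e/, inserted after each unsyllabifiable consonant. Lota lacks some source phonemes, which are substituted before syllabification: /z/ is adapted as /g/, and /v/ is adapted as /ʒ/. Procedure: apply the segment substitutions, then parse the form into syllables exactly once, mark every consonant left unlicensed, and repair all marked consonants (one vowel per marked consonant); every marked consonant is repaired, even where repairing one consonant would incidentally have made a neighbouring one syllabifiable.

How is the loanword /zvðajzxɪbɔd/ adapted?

Substitution: /z/ → /g/, /v/ → /ʒ/, giving /gʒðajgxɪbɔd/.
Syllabifying with onset maximization leaves /g/, /ʒ/, /j/, /g/, /d/ stranded (no codas are permitted; onsets are limited to one consonant).
Inserting the epenthetic vowel yields /g/ → /ge/, /ʒ/ → /ʒe/, /j/ → /je/, /g/ → /ge/, /d/ → /de/.

geʒeðajegexɪbɔde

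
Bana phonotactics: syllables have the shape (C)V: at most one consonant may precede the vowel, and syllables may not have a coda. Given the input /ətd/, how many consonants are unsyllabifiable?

The consonants /t/, /d/ cannot be parsed into a legal (C)V syllable (no codas are permitted; onsets are limited to one consonant).

2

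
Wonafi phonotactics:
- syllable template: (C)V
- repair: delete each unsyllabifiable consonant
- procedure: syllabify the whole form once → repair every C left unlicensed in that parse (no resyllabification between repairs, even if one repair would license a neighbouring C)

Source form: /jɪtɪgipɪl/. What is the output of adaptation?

Syllabifying with onset maximization leaves /l/ stranded (no codas are permitted; onsets are limited to one consonant).
Deleting the stranded consonants removes /l/.

jɪtɪgipɪ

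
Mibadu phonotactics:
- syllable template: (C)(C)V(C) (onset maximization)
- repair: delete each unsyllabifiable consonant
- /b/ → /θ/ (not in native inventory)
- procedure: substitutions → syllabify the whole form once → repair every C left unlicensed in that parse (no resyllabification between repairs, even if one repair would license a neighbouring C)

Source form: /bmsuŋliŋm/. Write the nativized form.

msuŋliŋ

Substitution: /b/ → /θ/, giving /θmsuŋliŋm/.
Syllabifying with onset maximization leaves /θ/, /m/ stranded (at most one coda consonant is licensed; onsets may contain at most 2 consonants).
Deleting the stranded consonants removes /θ/, /m/.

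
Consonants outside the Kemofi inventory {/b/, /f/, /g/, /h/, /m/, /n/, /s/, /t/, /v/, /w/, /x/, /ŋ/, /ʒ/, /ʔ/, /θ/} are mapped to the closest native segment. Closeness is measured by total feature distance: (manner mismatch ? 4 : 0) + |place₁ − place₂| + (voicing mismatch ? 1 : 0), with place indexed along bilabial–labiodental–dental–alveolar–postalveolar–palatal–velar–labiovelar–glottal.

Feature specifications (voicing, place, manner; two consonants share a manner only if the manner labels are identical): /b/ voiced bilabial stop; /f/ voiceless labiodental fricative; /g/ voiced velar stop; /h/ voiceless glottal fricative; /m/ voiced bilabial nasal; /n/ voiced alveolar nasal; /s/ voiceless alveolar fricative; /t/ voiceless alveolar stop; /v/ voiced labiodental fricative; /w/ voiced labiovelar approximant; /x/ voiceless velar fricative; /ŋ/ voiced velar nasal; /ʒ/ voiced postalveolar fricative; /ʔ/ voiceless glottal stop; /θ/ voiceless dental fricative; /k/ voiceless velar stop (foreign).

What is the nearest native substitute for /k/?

/g/ is closest: same manner (stop), place distance 0 (velar→velar), voicing differs (+1); total 1. Next closest is /ʔ/ at distance 2.

g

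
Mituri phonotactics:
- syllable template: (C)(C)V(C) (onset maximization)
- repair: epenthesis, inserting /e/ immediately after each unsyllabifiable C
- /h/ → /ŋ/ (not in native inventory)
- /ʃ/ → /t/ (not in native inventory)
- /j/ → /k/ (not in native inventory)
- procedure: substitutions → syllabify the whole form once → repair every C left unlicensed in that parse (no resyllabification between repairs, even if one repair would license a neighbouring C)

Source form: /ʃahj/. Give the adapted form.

Substitution: /ʃ/ → /t/, /h/ → /ŋ/, /j/ → /k/, giving /taŋk/.
Under (C)(C)V(C), the unsyllabifiable consonants are /k/ (at most one coda consonant is licensed; onsets may contain at most 2 consonants).
Each unlicensed consonant becomes the onset of a new syllable: /k/ → /ke/.

taŋke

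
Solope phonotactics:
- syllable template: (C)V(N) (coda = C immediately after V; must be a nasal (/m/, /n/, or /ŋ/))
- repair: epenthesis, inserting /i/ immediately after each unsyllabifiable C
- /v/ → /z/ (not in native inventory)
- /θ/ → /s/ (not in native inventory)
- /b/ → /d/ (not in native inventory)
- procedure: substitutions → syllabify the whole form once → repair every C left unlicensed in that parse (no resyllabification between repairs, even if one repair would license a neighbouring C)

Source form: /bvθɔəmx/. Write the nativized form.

dizisɔəmxi

Substitution: /b/ → /d/, /v/ → /z/, /θ/ → /s/, giving /dzsɔəmx/.
Syllabifying with onset maximization leaves /d/, /z/, /x/ stranded (only a nasal (/m/, /n/, or /ŋ/) is licensed in coda position; onsets are limited to one consonant).
Epenthesis after each stranded consonant: /d/ → /di/, /z/ → /zi/, /x/ → /xi/.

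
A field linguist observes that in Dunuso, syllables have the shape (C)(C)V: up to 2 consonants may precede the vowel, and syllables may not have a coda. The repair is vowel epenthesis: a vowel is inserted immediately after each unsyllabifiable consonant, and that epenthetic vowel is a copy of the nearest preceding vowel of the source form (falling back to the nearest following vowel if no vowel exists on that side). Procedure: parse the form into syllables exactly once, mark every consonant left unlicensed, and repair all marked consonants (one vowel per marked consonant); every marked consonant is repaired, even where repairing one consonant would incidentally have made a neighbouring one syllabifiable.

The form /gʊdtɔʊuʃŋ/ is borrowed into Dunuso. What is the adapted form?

gʊdtɔʊuʃuŋu

Under (C)(C)V, the unsyllabifiable consonants are /ʃ/, /ŋ/ (no codas are permitted; onsets may contain at most 2 consonants).
Each unlicensed consonant becomes the onset of a new syllable: /ʃ/ → /ʃu/, /ŋ/ → /ŋu/.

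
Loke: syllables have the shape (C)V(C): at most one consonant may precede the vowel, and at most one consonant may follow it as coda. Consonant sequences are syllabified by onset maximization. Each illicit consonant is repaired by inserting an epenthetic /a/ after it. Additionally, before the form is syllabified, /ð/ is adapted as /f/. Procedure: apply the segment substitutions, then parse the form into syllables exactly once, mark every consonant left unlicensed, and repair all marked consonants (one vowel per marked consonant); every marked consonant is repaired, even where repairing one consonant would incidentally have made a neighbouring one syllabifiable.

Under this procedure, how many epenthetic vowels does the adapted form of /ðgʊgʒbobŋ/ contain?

After substitution the input is /fgʊgʒbobŋ/.
The unsyllabifiable consonants are /f/, /ʒ/, /ŋ/; each receives one epenthetic vowel.

3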